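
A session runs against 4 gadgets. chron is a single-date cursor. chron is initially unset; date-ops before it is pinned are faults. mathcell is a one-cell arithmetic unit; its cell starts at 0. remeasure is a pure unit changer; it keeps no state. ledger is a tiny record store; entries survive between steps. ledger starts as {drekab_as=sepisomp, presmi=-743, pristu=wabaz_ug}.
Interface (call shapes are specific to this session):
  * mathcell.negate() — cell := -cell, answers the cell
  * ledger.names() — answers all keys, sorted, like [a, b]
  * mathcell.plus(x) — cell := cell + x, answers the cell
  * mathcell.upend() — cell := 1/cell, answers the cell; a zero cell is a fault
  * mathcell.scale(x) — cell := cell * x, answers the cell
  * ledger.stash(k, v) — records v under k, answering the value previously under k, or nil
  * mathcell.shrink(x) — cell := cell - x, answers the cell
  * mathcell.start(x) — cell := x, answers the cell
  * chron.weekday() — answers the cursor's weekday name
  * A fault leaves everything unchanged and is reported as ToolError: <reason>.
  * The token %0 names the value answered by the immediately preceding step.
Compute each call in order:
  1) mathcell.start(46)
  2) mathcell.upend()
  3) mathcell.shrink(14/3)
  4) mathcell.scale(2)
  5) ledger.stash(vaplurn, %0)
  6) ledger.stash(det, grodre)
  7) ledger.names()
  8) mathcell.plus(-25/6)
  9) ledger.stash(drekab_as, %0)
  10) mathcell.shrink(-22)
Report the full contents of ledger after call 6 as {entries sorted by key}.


-> mathcell.start(x: 46)
<- 46
-> mathcell.upend()
<- 1/46
-> mathcell.shrink(x: 14/3)
<- -641/138
-> mathcell.scale(x: 2)
<- -641/69
-> ledger.stash(k: vaplurn, v: %0)
<- nil
-> ledger.stash(k: det, v: grodre)
<- nil
-> ledger.names()
<- [det, drekab_as, presmi, pristu, vaplurn]
-> mathcell.plus(x: -25/6)
<- -619/46
-> ledger.stash(k: drekab_as, v: %0)
<- sepisomp
-> mathcell.shrink(x: -22)
<- 393/46

Answer: {det=grodre, drekab_as=sepisomp, presmi=-743, pristu=wabaz_ug, vaplurn=-641/69}


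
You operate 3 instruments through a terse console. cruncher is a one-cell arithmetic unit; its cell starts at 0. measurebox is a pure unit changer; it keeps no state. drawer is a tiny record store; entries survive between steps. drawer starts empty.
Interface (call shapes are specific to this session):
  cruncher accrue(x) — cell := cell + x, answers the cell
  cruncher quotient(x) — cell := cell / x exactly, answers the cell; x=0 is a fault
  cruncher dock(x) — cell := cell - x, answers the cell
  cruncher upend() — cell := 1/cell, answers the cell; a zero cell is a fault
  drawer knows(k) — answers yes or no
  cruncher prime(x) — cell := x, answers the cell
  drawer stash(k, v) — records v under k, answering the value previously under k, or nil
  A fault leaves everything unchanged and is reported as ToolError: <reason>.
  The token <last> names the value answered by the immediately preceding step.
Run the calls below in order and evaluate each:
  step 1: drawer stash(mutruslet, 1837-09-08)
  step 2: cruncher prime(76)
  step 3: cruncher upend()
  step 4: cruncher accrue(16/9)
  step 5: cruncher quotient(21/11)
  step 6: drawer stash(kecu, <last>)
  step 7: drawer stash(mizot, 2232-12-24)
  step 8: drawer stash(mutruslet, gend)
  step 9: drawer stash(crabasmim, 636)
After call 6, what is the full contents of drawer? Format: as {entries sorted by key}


Using drawer stash(k=mutruslet, v=1837-09-08), which returns nil.
Now I run cruncher prime(x=76), yielding 76.
I run cruncher upend: 1/76.
I use cruncher accrue(x=16/9), and observe 1225/684.
Next I call cruncher quotient(x=21/11), yielding 1925/2052.
Then drawer stash(k=kecu, v=<last>), yielding nil.
I invoke drawer stash(k=mizot, v=2232-12-24), which returns nil.
Calling drawer stash(k=mutruslet, v=gend), giving 1837-09-08.
Calling drawer stash(k=crabasmim, v=636): nil.

Answer: {kecu=1925/2052, mutruslet=1837-09-08}


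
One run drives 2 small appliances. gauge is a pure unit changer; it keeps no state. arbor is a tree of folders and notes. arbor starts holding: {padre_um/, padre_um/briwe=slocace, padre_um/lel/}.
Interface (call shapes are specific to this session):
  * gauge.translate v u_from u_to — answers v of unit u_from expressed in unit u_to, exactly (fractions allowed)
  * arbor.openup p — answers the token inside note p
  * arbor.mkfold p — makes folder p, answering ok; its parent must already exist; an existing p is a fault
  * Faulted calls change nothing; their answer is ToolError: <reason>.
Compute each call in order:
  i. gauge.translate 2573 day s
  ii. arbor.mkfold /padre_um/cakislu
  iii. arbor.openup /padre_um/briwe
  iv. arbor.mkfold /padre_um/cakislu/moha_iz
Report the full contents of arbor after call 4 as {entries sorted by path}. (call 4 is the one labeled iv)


==> gauge.translate(v=2573, u_from=day, u_to=s)
<== 222307200
==> arbor.mkfold(p=/padre_um/cakislu)
<== ok
==> arbor.openup(p=/padre_um/briwe)
<== slocace
==> arbor.mkfold(p=/padre_um/cakislu/moha_iz)
<== ok

Answer: {padre_um/, padre_um/briwe=slocace, padre_um/cakislu/, padre_um/cakislu/moha_iz/, padre_um/lel/}


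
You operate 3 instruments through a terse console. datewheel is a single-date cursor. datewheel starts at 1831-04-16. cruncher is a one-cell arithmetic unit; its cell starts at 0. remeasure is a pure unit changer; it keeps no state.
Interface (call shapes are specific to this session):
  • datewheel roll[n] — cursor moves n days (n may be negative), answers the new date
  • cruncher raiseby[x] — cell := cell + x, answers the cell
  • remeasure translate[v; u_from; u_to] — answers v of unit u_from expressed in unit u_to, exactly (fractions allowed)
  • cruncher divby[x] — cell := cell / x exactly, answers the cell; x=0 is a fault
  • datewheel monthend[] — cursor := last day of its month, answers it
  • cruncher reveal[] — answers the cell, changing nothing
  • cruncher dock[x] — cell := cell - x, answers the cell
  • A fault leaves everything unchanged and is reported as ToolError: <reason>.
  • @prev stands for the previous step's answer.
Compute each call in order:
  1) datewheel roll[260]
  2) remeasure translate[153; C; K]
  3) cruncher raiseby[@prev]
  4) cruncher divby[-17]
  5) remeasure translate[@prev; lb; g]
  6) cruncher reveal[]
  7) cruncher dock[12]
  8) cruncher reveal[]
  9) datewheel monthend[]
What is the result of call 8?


Answer: -12603/340

Derivation:
Step: datewheel roll[n: 260]
Result: 1832-01-01
Step: remeasure translate[v: 153; u_from: C; u_to: K]
Result: 8523/20
Step: cruncher raiseby[x: @prev]
Result: 8523/20
Step: cruncher divby[x: -17]
Result: -8523/340
Step: remeasure translate[v: @prev; u_from: lb; u_to: g]
Result: -386596776951/34000000
Step: cruncher reveal[]
Result: -8523/340
Step: cruncher dock[x: 12]
Result: -12603/340
Step: cruncher reveal[]
Result: -12603/340
Step: datewheel monthend[]
Result: 1832-01-31


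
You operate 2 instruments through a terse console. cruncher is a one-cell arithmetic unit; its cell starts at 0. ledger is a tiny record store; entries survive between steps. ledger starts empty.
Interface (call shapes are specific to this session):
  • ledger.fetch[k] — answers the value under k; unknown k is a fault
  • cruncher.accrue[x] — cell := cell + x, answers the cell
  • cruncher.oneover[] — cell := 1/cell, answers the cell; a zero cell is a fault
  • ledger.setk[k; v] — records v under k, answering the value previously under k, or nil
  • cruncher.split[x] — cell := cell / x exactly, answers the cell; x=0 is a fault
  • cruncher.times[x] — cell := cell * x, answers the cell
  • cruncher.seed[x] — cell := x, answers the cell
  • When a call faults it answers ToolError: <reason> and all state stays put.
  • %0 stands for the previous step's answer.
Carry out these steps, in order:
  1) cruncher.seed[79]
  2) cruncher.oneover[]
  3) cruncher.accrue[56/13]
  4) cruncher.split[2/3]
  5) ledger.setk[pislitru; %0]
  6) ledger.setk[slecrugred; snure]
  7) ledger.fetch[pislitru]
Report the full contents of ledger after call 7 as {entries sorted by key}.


Answer: {pislitru=13311/2054, slecrugred=snure}

Derivation:
I use cruncher.seed with 79, which returns 79.
Next I call cruncher.oneover, yielding 1/79.
Now I run cruncher.accrue with 56/13, giving 4437/1027.
Now I run cruncher.split with 2/3, which returns 13311/2054.
I call ledger.setk with pislitru, %0, — result: nil.
Now I run ledger.setk with slecrugred, snure, — result: nil.
I call ledger.fetch with pislitru, which returns 13311/2054.


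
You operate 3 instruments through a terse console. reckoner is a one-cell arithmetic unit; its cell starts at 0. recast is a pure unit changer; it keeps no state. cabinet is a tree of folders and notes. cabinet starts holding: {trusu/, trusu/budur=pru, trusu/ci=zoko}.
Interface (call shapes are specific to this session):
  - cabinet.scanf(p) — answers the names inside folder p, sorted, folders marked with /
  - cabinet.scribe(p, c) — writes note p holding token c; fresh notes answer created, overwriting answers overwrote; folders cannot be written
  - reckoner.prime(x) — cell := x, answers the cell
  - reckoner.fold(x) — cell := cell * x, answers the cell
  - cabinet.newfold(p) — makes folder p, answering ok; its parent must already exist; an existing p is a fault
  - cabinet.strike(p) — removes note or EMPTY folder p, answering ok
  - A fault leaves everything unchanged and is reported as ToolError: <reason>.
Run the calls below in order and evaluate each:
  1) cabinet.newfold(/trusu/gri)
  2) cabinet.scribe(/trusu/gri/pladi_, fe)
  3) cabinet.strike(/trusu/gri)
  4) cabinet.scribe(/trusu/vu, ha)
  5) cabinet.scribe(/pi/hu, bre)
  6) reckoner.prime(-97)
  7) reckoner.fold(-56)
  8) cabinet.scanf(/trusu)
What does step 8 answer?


Answer: [budur, ci, gri/, vu]

Derivation:
// newfold(p='/trusu/gri') -> ok
// scribe(p='/trusu/gri/pladi_', c='fe') -> created
// strike(p='/trusu/gri') -> ToolError: not empty
// scribe(p='/trusu/vu', c='ha') -> created
// scribe(p='/pi/hu', c='bre') -> ToolError: no parent
// prime(x='-97') -> -97
// fold(x='-56') -> 5432
// scanf(p='/trusu') -> [budur, ci, gri/, vu]


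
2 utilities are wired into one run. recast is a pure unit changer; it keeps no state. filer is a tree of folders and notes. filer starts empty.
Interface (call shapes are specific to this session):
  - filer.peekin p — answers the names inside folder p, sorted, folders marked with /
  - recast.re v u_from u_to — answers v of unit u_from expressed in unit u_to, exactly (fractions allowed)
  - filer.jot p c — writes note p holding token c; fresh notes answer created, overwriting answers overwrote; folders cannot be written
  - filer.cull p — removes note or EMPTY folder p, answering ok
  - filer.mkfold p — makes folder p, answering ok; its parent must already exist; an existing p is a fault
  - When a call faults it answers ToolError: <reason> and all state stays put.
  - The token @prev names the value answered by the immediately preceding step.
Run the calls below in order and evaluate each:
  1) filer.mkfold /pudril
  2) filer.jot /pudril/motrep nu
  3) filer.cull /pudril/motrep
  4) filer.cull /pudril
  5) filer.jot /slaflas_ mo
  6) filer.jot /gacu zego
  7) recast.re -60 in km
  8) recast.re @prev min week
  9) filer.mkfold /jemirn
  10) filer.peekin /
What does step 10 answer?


Answer: [gacu, jemirn/, slaflas_]

Derivation:
Do: mkfold[p: /pudril]
See: ok
Do: jot[p: /pudril/motrep; c: nu]
See: created
Do: cull[p: /pudril/motrep]
See: ok
Do: cull[p: /pudril]
See: ok
Do: jot[p: /slaflas_; c: mo]
See: created
Do: jot[p: /gacu; c: zego]
See: created
Do: re[v: -60; u_from: in; u_to: km]
See: -381/250000
Do: re[v: @prev; u_from: min; u_to: week]
See: -127/840000000
Do: mkfold[p: /jemirn]
See: ok
Do: peekin[p: /]
See: [gacu, jemirn/, slaflas_]


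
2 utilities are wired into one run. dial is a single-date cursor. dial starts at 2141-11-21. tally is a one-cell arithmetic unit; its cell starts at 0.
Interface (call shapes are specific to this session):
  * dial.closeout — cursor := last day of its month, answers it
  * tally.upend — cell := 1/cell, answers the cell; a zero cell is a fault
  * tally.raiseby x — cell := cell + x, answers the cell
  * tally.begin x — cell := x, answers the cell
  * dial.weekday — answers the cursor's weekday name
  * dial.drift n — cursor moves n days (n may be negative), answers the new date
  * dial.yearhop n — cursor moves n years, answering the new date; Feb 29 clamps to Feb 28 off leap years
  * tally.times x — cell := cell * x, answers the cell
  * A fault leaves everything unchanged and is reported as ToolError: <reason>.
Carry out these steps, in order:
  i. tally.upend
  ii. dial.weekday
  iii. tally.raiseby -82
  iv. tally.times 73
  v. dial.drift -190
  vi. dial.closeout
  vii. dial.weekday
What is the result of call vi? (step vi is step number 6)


Act: tally.upend[]
Obs: ToolError: reciprocal of zero
Act: dial.weekday[]
Obs: Tuesday
Act: tally.raiseby[x→-82]
Obs: -82
Act: tally.times[x→73]
Obs: -5986
Act: dial.drift[n→-190]
Obs: 2141-05-15
Act: dial.closeout[]
Obs: 2141-05-31
Act: dial.weekday[]
Obs: Wednesday

Answer: 2141-05-31


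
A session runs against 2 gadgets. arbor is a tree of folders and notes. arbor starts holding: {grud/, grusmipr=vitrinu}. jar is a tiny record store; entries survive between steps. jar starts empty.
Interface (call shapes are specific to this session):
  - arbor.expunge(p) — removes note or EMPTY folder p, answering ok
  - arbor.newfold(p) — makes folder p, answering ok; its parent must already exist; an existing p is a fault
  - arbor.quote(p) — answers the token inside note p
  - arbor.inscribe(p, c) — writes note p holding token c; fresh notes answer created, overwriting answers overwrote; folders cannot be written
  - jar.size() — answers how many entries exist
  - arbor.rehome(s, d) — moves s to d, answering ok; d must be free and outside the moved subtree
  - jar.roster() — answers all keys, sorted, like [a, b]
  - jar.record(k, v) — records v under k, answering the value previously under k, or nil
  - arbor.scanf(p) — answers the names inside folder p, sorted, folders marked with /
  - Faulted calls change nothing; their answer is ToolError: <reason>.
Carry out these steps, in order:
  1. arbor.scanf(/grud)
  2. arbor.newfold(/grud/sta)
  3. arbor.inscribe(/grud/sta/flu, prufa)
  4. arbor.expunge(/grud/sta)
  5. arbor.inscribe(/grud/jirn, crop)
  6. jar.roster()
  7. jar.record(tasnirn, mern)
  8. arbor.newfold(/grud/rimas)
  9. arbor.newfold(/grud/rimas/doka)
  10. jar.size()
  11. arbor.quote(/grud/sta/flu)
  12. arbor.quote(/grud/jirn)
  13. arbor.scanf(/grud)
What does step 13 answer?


Answer: [jirn, rimas/, sta/]

Derivation:
Calling scanf with /grud, and get [].
Next I call newfold with /grud/sta, and get ok.
Now I run inscribe with /grud/sta/flu, prufa, which returns created.
I try expunge with /grud/sta, → ToolError: not empty.
I try inscribe with /grud/jirn, crop, and observe created.
I invoke roster(), which returns [].
I call record with tasnirn, mern, yielding nil.
I run newfold with /grud/rimas, → ok.
Now I run newfold with /grud/rimas/doka, — result: ok.
I call size(), — result: 1.
I try quote with /grud/sta/flu, → prufa.
Now I run quote with /grud/jirn, — result: crop.
Invoking scanf with /grud, and get [jirn, rimas/, sta/].


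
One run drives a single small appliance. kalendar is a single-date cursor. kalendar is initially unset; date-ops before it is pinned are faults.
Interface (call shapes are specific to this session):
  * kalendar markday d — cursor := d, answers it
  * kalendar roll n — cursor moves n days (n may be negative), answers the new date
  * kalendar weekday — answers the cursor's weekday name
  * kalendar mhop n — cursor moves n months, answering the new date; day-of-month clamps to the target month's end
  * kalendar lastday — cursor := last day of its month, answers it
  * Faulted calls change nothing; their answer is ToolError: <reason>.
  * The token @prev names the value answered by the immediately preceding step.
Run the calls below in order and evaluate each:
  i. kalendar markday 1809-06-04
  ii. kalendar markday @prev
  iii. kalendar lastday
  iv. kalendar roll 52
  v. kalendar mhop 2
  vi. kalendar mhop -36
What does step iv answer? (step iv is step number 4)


Step: kalendar markday[d='1809-06-04']
Result: 1809-06-04
Step: kalendar markday[d='@prev']
Result: 1809-06-04
Step: kalendar lastday[]
Result: 1809-06-30
Step: kalendar roll[n='52']
Result: 1809-08-21
Step: kalendar mhop[n='2']
Result: 1809-10-21
Step: kalendar mhop[n='-36']
Result: 1806-10-21

Answer: 1809-08-21


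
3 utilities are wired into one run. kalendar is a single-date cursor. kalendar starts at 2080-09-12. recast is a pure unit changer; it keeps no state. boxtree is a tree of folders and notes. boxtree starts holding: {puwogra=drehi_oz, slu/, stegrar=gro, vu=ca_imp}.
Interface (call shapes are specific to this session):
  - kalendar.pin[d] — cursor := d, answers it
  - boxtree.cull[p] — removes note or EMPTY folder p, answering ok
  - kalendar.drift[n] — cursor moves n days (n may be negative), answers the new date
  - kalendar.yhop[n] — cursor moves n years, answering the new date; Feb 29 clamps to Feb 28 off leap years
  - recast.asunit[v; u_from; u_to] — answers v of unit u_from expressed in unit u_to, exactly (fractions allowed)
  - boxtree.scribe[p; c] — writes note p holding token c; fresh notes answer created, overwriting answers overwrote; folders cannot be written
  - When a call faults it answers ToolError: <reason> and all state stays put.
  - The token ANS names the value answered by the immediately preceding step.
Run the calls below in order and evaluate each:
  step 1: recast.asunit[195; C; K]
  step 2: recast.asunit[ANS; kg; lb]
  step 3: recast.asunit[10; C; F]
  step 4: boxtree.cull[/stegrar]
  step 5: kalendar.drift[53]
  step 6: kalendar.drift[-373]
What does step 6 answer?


[in] recast.asunit v=195 u_from=C u_to=K
  9363/20
[in] recast.asunit v=ANS u_from=kg u_to=lb
  46815000000/45359237
[in] recast.asunit v=10 u_from=C u_to=F
  50
[in] boxtree.cull p=/stegrar
  ok
[in] kalendar.drift n=53
  2080-11-04
[in] kalendar.drift n=-373
  2079-10-28

Answer: 2079-10-28


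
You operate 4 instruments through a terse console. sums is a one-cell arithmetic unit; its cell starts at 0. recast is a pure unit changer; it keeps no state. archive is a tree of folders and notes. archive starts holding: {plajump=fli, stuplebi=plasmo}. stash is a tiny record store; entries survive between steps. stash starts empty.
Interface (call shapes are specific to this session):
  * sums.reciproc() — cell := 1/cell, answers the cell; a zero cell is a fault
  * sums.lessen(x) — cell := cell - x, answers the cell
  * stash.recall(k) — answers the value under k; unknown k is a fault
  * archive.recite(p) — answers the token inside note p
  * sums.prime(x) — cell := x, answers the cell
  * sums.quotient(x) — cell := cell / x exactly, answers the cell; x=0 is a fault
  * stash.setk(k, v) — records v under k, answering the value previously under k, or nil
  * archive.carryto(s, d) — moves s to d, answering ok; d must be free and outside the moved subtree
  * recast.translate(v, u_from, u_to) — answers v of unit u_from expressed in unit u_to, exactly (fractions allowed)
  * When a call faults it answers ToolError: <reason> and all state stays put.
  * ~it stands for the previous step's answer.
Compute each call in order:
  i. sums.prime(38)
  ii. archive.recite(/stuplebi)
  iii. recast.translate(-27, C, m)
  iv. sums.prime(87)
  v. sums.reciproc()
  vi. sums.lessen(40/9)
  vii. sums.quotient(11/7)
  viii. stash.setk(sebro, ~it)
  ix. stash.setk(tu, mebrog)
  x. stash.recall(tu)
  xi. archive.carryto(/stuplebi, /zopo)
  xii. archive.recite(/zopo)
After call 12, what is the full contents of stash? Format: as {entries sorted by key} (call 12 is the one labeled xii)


Answer: {sebro=-8099/2871, tu=mebrog}

Derivation:
==> sums.prime(x→38)
<== 38
==> archive.recite(p→/stuplebi)
<== plasmo
==> recast.translate(v→-27, u_from→C, u_to→m)
<== ToolError: incompatible units
==> sums.prime(x→87)
<== 87
==> sums.reciproc()
<== 1/87
==> sums.lessen(x→40/9)
<== -1157/261
==> sums.quotient(x→11/7)
<== -8099/2871
==> stash.setk(k→sebro, v→~it)
<== nil
==> stash.setk(k→tu, v→mebrog)
<== nil
==> stash.recall(k→tu)
<== mebrog
==> archive.carryto(s→/stuplebi, d→/zopo)
<== ok
==> archive.recite(p→/zopo)
<== plasmo


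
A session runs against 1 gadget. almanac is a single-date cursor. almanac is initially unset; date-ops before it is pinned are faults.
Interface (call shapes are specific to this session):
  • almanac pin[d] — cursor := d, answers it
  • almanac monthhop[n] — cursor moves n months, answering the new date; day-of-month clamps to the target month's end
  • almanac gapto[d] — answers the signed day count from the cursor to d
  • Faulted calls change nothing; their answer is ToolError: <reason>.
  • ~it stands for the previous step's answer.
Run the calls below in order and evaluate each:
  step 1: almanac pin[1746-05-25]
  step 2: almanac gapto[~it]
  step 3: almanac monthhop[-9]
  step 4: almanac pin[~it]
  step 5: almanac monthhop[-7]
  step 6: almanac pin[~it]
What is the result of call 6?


Answer: 1745-01-25

Derivation:
I use almanac pin(d→1746-05-25), yielding 1746-05-25.
Invoking almanac gapto(d→~it), giving 0.
Calling almanac monthhop(n→-9), which returns 1745-08-25.
I run almanac pin(d→~it), giving 1745-08-25.
Calling almanac monthhop(n→-7), and see 1745-01-25.
Using almanac pin(d→~it), which returns 1745-01-25.


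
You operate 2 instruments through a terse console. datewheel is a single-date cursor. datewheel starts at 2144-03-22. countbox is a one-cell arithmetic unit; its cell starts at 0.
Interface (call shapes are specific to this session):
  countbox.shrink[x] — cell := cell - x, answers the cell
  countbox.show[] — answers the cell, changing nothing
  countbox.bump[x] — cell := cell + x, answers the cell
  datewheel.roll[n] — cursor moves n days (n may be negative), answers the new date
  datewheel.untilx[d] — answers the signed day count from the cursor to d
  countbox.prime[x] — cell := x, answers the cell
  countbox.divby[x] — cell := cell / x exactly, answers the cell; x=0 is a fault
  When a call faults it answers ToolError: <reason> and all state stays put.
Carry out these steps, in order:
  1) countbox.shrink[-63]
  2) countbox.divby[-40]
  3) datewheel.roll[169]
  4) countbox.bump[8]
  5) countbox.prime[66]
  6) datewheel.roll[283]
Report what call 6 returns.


·→ countbox.shrink(x=-63)
·← 63
·→ countbox.divby(x=-40)
·← -63/40
·→ datewheel.roll(n=169)
·← 2144-09-07
·→ countbox.bump(x=8)
·← 257/40
·→ countbox.prime(x=66)
·← 66
·→ datewheel.roll(n=283)
·← 2145-06-17

Answer: 2145-06-17


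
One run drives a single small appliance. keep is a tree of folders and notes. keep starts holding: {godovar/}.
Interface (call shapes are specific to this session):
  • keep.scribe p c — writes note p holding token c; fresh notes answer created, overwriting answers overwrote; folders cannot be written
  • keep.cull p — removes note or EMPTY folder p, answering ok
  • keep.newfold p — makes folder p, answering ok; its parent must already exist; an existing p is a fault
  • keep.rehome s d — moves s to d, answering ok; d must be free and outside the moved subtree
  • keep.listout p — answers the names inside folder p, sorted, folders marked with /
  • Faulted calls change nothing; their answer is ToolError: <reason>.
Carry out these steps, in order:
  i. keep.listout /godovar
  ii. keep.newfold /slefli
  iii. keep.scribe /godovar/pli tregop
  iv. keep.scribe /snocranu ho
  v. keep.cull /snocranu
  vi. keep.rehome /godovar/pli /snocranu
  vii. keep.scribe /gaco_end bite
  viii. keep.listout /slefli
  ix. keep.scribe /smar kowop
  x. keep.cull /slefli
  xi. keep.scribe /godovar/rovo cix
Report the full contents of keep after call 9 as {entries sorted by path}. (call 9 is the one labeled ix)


# 1. keep.listout(p=/godovar) => []
# 2. keep.newfold(p=/slefli) => ok
# 3. keep.scribe(p=/godovar/pli, c=tregop) => created
# 4. keep.scribe(p=/snocranu, c=ho) => created
# 5. keep.cull(p=/snocranu) => ok
# 6. keep.rehome(s=/godovar/pli, d=/snocranu) => ok
# 7. keep.scribe(p=/gaco_end, c=bite) => created
# 8. keep.listout(p=/slefli) => []
# 9. keep.scribe(p=/smar, c=kowop) => created
# 10. keep.cull(p=/slefli) => ok
# 11. keep.scribe(p=/godovar/rovo, c=cix) => created

Answer: {gaco_end=bite, godovar/, slefli/, smar=kowop, snocranu=tregop}


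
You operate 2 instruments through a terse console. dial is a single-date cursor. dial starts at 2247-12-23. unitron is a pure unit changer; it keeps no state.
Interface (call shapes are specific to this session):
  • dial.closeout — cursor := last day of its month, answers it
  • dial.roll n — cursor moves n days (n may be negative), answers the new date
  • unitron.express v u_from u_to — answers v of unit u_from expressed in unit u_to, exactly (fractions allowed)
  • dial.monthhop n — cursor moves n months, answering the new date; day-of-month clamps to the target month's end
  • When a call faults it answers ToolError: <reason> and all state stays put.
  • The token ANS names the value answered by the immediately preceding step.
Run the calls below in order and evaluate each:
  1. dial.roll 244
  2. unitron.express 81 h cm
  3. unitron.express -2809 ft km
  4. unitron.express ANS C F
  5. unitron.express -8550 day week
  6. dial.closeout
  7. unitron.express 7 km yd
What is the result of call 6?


~$ dial.roll n: 244
  2248-08-23
~$ unitron.express v: 81 u_from: h u_to: cm
  ToolError: incompatible units
~$ unitron.express v: -2809 u_from: ft u_to: km
  -1070229/1250000
~$ unitron.express v: ANS u_from: C u_to: F
  190367939/6250000
~$ unitron.express v: -8550 u_from: day u_to: week
  -8550/7
~$ dial.closeout
  2248-08-31
~$ unitron.express v: 7 u_from: km u_to: yd
  8750000/1143

Answer: 2248-08-31


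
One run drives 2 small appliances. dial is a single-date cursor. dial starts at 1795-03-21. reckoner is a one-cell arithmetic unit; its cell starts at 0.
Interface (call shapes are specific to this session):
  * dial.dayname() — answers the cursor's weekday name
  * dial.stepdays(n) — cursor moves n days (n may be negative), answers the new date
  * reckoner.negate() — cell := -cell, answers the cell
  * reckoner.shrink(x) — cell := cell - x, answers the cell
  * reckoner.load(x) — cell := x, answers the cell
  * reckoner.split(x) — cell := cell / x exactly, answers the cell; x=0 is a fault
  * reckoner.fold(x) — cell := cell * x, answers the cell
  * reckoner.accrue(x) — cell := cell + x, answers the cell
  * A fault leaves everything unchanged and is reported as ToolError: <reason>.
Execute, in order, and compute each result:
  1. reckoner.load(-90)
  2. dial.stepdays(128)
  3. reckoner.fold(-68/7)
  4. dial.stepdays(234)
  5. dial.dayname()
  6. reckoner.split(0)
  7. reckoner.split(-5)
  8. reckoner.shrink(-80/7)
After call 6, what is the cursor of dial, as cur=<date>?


Answer: cur=1796-03-17

Derivation:
>>> reckoner.load x=-90
[out] -90
>>> dial.stepdays n=128
[out] 1795-07-27
>>> reckoner.fold x=-68/7
[out] 6120/7
>>> dial.stepdays n=234
[out] 1796-03-17
>>> dial.dayname
[out] Thursday
>>> reckoner.split x=0
[out] ToolError: division by zero
>>> reckoner.split x=-5
[out] -1224/7
>>> reckoner.shrink x=-80/7
[out] -1144/7


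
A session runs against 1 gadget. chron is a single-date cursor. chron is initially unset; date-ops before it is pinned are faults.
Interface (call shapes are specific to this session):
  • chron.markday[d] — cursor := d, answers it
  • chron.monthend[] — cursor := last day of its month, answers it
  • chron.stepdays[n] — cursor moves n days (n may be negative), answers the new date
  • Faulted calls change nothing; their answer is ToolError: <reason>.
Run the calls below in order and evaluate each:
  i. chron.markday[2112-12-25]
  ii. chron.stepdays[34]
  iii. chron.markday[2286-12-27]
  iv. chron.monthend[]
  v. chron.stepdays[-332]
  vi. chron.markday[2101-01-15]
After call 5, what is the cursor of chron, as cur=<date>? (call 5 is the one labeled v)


;; 1. markday(d=2112-12-25) : 2112-12-25
;; 2. stepdays(n=34) : 2113-01-28
;; 3. markday(d=2286-12-27) : 2286-12-27
;; 4. monthend() : 2286-12-31
;; 5. stepdays(n=-332) : 2286-02-02
;; 6. markday(d=2101-01-15) : 2101-01-15

Answer: cur=2286-02-02


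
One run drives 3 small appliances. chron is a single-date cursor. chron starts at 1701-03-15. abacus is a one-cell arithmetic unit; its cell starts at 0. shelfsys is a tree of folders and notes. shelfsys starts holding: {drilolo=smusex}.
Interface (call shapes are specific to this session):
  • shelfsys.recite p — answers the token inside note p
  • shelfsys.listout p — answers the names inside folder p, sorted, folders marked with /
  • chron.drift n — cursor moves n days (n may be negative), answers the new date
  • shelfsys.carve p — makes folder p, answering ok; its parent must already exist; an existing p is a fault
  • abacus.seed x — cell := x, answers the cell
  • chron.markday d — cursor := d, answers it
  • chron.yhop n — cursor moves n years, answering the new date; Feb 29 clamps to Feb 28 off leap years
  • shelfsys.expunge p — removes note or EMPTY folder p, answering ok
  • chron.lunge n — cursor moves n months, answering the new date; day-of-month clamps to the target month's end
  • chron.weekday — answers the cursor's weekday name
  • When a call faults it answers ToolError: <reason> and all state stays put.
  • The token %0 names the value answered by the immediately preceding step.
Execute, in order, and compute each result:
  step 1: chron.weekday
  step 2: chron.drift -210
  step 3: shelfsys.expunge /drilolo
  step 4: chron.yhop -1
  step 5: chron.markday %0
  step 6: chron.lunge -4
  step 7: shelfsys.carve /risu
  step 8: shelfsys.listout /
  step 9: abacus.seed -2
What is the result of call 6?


~$ chron.weekday
:: Tuesday
~$ chron.drift n='-210'
:: 1700-08-17
~$ shelfsys.expunge p='/drilolo'
:: ok
~$ chron.yhop n='-1'
:: 1699-08-17
~$ chron.markday d='%0'
:: 1699-08-17
~$ chron.lunge n='-4'
:: 1699-04-17
~$ shelfsys.carve p='/risu'
:: ok
~$ shelfsys.listout p='/'
:: [risu/]
~$ abacus.seed x='-2'
:: -2

Answer: 1699-04-17


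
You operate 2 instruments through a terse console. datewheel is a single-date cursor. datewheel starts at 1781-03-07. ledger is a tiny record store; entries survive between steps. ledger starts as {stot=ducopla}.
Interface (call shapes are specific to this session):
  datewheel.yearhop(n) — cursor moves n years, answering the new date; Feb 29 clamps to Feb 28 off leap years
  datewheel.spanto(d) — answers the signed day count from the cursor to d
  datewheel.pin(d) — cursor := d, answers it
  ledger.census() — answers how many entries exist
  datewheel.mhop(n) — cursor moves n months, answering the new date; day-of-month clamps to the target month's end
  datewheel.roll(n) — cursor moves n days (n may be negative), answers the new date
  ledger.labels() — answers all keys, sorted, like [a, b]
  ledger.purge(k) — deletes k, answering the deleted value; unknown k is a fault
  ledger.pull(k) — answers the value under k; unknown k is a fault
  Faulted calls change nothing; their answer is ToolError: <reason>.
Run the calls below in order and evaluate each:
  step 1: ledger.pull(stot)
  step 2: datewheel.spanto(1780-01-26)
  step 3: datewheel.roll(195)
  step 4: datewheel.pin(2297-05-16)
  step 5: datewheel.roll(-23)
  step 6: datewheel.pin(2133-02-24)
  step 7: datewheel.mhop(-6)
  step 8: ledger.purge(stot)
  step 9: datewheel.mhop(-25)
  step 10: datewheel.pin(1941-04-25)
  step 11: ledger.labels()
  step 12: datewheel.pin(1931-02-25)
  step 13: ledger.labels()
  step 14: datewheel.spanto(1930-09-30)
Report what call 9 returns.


Answer: 2130-07-24

Derivation:
>> ledger.pull(k: stot)
<< ducopla
>> datewheel.spanto(d: 1780-01-26)
<< -406
>> datewheel.roll(n: 195)
<< 1781-09-18
>> datewheel.pin(d: 2297-05-16)
<< 2297-05-16
>> datewheel.roll(n: -23)
<< 2297-04-23
>> datewheel.pin(d: 2133-02-24)
<< 2133-02-24
>> datewheel.mhop(n: -6)
<< 2132-08-24
>> ledger.purge(k: stot)
<< ducopla
>> datewheel.mhop(n: -25)
<< 2130-07-24
>> datewheel.pin(d: 1941-04-25)
<< 1941-04-25
>> ledger.labels()
<< []
>> datewheel.pin(d: 1931-02-25)
<< 1931-02-25
>> ledger.labels()
<< []
>> datewheel.spanto(d: 1930-09-30)
<< -148


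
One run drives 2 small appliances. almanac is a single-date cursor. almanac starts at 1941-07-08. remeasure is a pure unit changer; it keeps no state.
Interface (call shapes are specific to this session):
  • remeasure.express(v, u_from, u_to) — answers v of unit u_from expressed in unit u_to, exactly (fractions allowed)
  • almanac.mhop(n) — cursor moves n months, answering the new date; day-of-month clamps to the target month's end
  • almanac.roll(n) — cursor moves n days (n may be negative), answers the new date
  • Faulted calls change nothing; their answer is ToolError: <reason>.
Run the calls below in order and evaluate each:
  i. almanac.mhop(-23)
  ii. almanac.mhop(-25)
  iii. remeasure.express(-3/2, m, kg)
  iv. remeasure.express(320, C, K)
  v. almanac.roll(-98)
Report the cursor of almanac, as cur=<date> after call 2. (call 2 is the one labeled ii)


Then almanac.mhop using -23, → 1939-08-08.
I call almanac.mhop using -25, which returns 1937-07-08.
Now I run remeasure.express using -3/2, m, kg, giving ToolError: incompatible units.
I use remeasure.express using 320, C, K, and observe 11863/20.
I use almanac.roll using -98, which returns 1937-04-01.

Answer: cur=1937-07-08


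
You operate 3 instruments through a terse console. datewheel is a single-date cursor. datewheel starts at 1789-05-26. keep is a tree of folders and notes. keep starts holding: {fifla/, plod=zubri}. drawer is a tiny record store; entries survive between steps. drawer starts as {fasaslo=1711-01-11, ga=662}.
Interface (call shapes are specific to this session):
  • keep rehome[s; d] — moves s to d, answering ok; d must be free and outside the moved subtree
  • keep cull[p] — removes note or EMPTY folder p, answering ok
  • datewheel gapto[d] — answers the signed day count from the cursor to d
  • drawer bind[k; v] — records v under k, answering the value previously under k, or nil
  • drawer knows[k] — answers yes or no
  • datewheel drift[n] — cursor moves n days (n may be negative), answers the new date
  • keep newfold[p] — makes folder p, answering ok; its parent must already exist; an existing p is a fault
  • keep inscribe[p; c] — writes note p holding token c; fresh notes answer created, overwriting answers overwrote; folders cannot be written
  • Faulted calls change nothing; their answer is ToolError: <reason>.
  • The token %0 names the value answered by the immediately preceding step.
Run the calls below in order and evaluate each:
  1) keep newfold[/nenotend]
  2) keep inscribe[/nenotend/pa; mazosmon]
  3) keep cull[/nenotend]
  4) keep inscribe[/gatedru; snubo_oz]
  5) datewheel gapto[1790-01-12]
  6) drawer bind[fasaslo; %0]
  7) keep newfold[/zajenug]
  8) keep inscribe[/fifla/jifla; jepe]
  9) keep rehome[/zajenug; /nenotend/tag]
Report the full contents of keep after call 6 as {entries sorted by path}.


// 1. keep newfold(p→/nenotend) ~> ok
// 2. keep inscribe(p→/nenotend/pa, c→mazosmon) ~> created
// 3. keep cull(p→/nenotend) ~> ToolError: not empty
// 4. keep inscribe(p→/gatedru, c→snubo_oz) ~> created
// 5. datewheel gapto(d→1790-01-12) ~> 231
// 6. drawer bind(k→fasaslo, v→%0) ~> 1711-01-11
// 7. keep newfold(p→/zajenug) ~> ok
// 8. keep inscribe(p→/fifla/jifla, c→jepe) ~> created
// 9. keep rehome(s→/zajenug, d→/nenotend/tag) ~> ok

Answer: {fifla/, gatedru=snubo_oz, nenotend/, nenotend/pa=mazosmon, plod=zubri}


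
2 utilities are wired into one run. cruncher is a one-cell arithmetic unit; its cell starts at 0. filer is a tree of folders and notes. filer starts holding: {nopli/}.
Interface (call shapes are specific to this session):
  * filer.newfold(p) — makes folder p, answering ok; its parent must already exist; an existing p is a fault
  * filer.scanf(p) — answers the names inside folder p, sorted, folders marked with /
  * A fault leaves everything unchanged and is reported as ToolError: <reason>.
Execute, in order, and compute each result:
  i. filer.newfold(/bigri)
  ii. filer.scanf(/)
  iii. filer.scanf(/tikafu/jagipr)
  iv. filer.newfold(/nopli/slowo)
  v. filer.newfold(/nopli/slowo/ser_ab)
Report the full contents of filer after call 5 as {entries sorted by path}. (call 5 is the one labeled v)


Answer: {bigri/, nopli/, nopli/slowo/, nopli/slowo/ser_ab/}

Derivation:
$ newfold /bigri
:: ok
$ scanf /
:: [bigri/, nopli/]
$ scanf /tikafu/jagipr
:: ToolError: not found
$ newfold /nopli/slowo
:: ok
$ newfold /nopli/slowo/ser_ab
:: ok


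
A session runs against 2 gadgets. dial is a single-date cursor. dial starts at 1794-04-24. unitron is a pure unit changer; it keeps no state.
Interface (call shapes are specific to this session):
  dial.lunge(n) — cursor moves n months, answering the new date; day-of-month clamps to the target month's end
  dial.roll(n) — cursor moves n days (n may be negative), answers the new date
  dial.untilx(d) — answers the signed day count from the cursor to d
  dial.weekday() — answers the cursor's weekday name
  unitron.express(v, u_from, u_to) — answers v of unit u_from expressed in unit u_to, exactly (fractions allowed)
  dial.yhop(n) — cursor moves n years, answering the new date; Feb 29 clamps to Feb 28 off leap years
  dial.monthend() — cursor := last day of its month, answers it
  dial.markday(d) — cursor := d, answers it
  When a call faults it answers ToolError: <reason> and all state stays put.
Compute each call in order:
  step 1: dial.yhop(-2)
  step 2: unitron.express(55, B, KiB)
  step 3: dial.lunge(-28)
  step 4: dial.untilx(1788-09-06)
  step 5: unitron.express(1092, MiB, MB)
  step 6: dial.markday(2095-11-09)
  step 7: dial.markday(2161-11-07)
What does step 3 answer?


Then yhop on n='-2', yielding 1792-04-24.
I invoke express on v='55', u_from='B', u_to='KiB', giving 55/1024.
Using lunge on n='-28', — result: 1789-12-24.
I run untilx on d='1788-09-06', and get -474.
Then express on v='1092', u_from='MiB', u_to='MB', giving 17891328/15625.
Now I run markday on d='2095-11-09', giving 2095-11-09.
I run markday on d='2161-11-07', — result: 2161-11-07.

Answer: 1789-12-24


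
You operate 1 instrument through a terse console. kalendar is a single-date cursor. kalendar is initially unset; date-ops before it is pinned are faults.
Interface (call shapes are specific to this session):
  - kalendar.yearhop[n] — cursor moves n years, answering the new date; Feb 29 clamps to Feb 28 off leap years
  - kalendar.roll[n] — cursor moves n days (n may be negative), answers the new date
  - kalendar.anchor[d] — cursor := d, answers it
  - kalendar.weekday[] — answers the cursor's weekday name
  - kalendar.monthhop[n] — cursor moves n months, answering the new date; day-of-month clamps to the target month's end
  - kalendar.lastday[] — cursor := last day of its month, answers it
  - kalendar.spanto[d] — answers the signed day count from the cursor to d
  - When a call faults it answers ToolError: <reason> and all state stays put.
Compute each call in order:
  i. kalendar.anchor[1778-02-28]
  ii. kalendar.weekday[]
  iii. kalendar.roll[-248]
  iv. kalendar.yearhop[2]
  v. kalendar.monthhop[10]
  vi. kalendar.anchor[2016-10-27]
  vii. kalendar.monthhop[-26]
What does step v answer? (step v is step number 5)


Answer: 1780-04-25

Derivation:
$ kalendar.anchor d='1778-02-28'
:: 1778-02-28
$ kalendar.weekday
:: Saturday
$ kalendar.roll n='-248'
:: 1777-06-25
$ kalendar.yearhop n='2'
:: 1779-06-25
$ kalendar.monthhop n='10'
:: 1780-04-25
$ kalendar.anchor d='2016-10-27'
:: 2016-10-27
$ kalendar.monthhop n='-26'
:: 2014-08-27
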